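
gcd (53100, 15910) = 10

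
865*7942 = 6869830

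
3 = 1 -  - 2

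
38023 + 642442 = 680465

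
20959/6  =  20959/6 = 3493.17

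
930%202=122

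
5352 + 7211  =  12563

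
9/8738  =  9/8738 = 0.00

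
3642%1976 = 1666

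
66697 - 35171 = 31526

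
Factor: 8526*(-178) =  - 1517628= -  2^2*3^1*7^2*  29^1*89^1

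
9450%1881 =45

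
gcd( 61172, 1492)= 1492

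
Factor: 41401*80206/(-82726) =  - 17^1*311^( - 1)*337^1*2179^1 = - 12483491/311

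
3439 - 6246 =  - 2807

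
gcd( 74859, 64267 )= 1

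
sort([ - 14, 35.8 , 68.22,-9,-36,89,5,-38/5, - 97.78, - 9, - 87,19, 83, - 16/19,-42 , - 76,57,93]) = [ - 97.78,-87, - 76, - 42,-36, - 14, - 9, - 9, - 38/5, - 16/19,  5 , 19,35.8, 57,68.22, 83, 89 , 93]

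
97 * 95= 9215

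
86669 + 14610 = 101279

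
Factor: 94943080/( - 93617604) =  - 2^1*3^ ( - 2)*5^1*23^1*31^1 * 3329^1*2600489^(  -  1 ) = -23735770/23404401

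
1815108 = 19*95532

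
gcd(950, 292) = 2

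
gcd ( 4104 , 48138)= 6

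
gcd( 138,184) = 46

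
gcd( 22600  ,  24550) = 50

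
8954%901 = 845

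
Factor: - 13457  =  -13457^1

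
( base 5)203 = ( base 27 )1Q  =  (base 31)1M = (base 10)53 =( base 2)110101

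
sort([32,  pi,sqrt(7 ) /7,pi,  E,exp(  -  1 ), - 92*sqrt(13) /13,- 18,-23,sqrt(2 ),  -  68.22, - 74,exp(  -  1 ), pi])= [ - 74, - 68.22, - 92*sqrt (13 )/13, - 23, - 18,exp( - 1 ),exp( - 1 ), sqrt(7) /7,sqrt(2), E , pi,pi,pi,32] 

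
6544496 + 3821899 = 10366395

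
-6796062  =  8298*( - 819)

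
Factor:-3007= - 31^1*97^1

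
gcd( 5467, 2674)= 7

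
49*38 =1862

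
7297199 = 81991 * 89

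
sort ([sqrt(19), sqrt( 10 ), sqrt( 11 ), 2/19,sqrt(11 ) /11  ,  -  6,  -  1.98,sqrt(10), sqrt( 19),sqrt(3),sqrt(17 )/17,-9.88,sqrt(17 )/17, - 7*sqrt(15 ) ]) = [ - 7*sqrt(15 ),-9.88 ,-6, - 1.98, 2/19, sqrt(17 )/17,sqrt( 17 ) /17, sqrt(11 )/11, sqrt( 3 ),sqrt( 10 ), sqrt( 10),sqrt( 11 ),sqrt(19 ), sqrt ( 19 )]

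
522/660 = 87/110 =0.79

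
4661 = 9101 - 4440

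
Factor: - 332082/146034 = - 7^( - 1)*61^( - 1 )  *971^1 = - 971/427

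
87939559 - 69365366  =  18574193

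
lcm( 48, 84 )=336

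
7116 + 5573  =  12689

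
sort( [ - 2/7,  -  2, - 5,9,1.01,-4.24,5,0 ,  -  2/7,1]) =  [-5, - 4.24, - 2,-2/7, - 2/7,0,1 , 1.01 , 5, 9]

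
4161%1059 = 984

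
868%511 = 357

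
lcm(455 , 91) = 455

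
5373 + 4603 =9976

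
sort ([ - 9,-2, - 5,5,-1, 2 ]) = [ - 9,-5,  -  2 , - 1, 2, 5]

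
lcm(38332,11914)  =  881636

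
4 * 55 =220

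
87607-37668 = 49939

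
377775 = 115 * 3285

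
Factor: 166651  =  17^1 * 9803^1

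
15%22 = 15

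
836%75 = 11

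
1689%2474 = 1689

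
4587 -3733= 854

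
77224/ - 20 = - 3862 + 4/5 = - 3861.20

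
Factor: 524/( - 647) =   -  2^2*131^1*647^(  -  1)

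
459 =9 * 51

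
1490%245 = 20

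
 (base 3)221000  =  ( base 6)3043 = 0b1010100011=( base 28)O3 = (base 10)675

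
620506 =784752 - 164246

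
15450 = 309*50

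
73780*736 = 54302080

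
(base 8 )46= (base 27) 1b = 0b100110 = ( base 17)24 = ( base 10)38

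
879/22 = 39+21/22 = 39.95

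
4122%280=202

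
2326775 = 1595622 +731153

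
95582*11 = 1051402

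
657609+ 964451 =1622060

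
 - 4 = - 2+  -  2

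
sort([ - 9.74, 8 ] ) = [ - 9.74,8] 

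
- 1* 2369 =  - 2369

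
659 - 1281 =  - 622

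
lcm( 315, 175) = 1575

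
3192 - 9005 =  - 5813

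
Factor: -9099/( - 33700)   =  27/100 = 2^( - 2)*3^3 * 5^( - 2)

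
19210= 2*9605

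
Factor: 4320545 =5^1*743^1*1163^1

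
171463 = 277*619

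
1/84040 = 1/84040 = 0.00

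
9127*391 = 3568657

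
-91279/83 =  - 1100 + 21/83 = -  1099.75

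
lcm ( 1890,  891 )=62370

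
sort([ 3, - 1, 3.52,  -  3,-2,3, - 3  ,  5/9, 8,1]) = [ - 3, - 3, - 2,-1,  5/9,1,  3,3 , 3.52,8 ] 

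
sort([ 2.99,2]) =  [ 2, 2.99]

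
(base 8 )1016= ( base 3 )201111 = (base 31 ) GU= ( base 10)526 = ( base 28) IM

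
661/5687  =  661/5687 = 0.12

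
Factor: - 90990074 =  - 2^1*7^1*97^1*67003^1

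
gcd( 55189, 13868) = 1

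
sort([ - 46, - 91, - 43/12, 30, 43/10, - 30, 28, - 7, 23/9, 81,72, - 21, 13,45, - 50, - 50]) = [ - 91, - 50, - 50 , - 46, - 30,-21  , - 7, - 43/12, 23/9, 43/10,13, 28, 30,  45, 72,81] 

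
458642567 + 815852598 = 1274495165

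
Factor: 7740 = 2^2 * 3^2 * 5^1*43^1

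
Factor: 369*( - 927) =  -  342063 = -3^4*41^1*103^1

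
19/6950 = 19/6950 = 0.00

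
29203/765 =38  +  133/765 = 38.17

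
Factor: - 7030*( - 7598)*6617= 2^2*5^1*13^1*19^1 * 29^1*37^1*131^1* 509^1= 353440040980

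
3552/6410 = 1776/3205=0.55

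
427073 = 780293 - 353220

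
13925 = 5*2785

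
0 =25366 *0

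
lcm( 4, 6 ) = 12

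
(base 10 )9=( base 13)9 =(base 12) 9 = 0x9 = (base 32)9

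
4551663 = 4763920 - 212257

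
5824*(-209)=-1217216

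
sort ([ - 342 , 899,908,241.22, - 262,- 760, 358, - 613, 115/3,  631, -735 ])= [- 760, - 735, - 613, - 342,-262, 115/3, 241.22,  358, 631,  899 , 908 ] 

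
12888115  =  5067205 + 7820910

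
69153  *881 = 60923793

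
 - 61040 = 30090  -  91130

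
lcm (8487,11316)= 33948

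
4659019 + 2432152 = 7091171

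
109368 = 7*15624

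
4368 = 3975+393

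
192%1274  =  192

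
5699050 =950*5999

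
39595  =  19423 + 20172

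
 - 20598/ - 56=367 + 23/28 = 367.82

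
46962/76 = 23481/38=617.92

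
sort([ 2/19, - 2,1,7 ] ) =[ - 2, 2/19, 1, 7]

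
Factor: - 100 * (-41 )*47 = 192700 = 2^2*5^2*41^1*47^1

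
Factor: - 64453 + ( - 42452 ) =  - 106905 = - 3^1*5^1*7127^1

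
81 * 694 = 56214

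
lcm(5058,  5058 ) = 5058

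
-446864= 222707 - 669571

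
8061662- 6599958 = 1461704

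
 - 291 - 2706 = -2997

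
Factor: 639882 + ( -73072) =2^1*5^1*56681^1 = 566810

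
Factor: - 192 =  - 2^6 * 3^1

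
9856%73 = 1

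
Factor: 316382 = 2^1*11^1*73^1*197^1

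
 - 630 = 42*(  -  15)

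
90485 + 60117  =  150602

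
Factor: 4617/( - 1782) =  - 57/22 = - 2^( - 1)*3^1 * 11^( - 1)* 19^1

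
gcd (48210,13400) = 10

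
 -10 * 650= - 6500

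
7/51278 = 7/51278=0.00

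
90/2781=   10/309=0.03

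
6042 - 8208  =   - 2166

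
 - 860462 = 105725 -966187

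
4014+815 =4829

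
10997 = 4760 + 6237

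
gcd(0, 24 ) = 24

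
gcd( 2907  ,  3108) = 3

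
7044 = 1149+5895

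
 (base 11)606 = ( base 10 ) 732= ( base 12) 510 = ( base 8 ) 1334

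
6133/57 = 6133/57= 107.60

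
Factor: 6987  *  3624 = 2^3*3^2*17^1*137^1 * 151^1 = 25320888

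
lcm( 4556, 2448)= 164016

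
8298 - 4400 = 3898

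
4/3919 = 4/3919 = 0.00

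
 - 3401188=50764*( - 67)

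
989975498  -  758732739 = 231242759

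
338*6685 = 2259530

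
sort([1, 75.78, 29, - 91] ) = [ - 91,1,29, 75.78]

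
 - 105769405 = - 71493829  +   - 34275576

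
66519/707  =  66519/707  =  94.09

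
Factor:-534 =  - 2^1*3^1*89^1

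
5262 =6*877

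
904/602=1 + 151/301 = 1.50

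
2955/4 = 2955/4=738.75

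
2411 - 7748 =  - 5337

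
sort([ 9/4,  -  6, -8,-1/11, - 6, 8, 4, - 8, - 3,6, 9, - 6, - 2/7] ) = [ - 8,  -  8 , - 6 ,-6,-6, - 3,  -  2/7, - 1/11, 9/4, 4,6,8, 9] 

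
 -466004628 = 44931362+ - 510935990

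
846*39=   32994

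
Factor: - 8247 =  -3^1 * 2749^1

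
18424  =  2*9212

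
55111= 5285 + 49826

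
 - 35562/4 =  - 8891 + 1/2 = -8890.50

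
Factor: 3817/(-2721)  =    -  3^(  -  1)*  11^1*347^1*907^(-1 ) 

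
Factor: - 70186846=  - 2^1 * 17^1 * 23^1 * 89753^1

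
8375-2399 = 5976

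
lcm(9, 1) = 9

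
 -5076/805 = -5076/805 = - 6.31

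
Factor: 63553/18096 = 2^(  -  4)*3^( -1)*7^2*13^(  -  1 )*29^( - 1)  *1297^1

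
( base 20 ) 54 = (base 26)40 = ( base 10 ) 104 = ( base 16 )68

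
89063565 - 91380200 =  - 2316635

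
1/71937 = 1/71937 = 0.00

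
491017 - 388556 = 102461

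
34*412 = 14008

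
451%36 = 19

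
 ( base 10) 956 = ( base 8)1674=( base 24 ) 1FK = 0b1110111100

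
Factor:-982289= - 7^1 *11^1*12757^1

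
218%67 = 17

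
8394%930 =24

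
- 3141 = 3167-6308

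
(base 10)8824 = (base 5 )240244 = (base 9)13084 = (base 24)f7g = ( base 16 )2278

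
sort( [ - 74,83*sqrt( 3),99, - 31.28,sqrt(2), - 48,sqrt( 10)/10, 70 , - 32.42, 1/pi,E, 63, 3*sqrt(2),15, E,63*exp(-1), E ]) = [ - 74, - 48, - 32.42, - 31.28, sqrt( 10)/10, 1/pi,sqrt(2 ),E , E, E , 3*sqrt( 2 ) , 15,63*exp( - 1), 63,70,99,  83*sqrt ( 3)] 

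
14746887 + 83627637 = 98374524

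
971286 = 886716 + 84570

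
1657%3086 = 1657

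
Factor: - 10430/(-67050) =7/45 = 3^( - 2)*5^( -1 ) *7^1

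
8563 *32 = 274016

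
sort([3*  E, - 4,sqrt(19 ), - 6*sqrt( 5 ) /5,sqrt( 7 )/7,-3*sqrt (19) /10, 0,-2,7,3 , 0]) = [ - 4,-6*sqrt( 5) /5,-2, - 3*sqrt( 19) /10,0,0,sqrt(7 ) /7,3, sqrt (19 ) , 7, 3*E] 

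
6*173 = 1038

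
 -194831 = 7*( - 27833 ) 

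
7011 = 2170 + 4841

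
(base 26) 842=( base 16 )158a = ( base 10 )5514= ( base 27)7f6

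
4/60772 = 1/15193 = 0.00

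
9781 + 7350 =17131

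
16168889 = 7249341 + 8919548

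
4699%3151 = 1548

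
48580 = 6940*7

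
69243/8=8655  +  3/8 = 8655.38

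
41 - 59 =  - 18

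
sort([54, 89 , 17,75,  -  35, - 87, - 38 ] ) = [-87, - 38, - 35,  17,54 , 75,  89]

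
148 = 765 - 617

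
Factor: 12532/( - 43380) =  - 3^ ( - 2)*5^( - 1 )* 13^1= - 13/45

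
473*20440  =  9668120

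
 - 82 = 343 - 425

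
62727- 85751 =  - 23024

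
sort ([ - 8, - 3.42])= [-8 , - 3.42 ]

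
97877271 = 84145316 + 13731955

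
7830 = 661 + 7169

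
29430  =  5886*5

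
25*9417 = 235425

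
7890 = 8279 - 389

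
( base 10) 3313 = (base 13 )167b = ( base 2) 110011110001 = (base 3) 11112201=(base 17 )b7f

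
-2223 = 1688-3911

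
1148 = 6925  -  5777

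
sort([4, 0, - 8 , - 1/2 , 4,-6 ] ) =[-8,-6, -1/2  ,  0, 4,  4 ] 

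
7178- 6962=216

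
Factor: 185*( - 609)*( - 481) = 3^1  *5^1*7^1*13^1*29^1*37^2= 54191865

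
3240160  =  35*92576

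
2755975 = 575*4793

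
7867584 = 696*11304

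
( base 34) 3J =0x79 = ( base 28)49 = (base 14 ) 89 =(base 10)121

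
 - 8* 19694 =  - 157552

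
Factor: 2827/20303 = 11/79 = 11^1*79^( - 1 ) 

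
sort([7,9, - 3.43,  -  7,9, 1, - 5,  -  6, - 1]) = [ - 7,- 6, - 5, - 3.43,-1, 1, 7,  9,  9] 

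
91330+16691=108021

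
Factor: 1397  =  11^1*127^1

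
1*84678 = 84678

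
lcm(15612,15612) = 15612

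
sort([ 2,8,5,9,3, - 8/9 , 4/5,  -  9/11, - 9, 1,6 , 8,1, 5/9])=[ - 9, - 8/9, - 9/11,5/9,4/5,1,  1,2,3,  5,6,8,8,9]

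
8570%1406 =134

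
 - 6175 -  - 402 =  - 5773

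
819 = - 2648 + 3467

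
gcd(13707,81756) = 9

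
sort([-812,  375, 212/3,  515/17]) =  [ - 812, 515/17, 212/3,375 ]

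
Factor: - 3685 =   -  5^1*11^1*67^1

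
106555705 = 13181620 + 93374085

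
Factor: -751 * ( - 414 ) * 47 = 2^1 * 3^2*23^1*47^1 * 751^1 = 14612958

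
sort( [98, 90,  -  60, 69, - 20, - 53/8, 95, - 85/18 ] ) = [-60, - 20, - 53/8, - 85/18,69, 90, 95,  98 ]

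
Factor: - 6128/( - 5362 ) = 8/7 = 2^3*7^( - 1) 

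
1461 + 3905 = 5366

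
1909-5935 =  - 4026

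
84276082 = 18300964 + 65975118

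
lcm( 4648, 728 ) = 60424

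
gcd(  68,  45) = 1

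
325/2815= 65/563 = 0.12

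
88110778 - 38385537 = 49725241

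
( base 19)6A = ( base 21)5J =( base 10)124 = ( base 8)174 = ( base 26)4K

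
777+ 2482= 3259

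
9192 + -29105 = -19913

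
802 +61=863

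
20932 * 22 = 460504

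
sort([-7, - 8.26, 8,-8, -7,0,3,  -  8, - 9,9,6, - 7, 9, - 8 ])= [-9,-8.26 ,  -  8, - 8, - 8  ,-7, - 7,- 7, 0 , 3,6,8, 9 , 9]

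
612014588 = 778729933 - 166715345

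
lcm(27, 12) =108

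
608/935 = 608/935 = 0.65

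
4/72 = 1/18 =0.06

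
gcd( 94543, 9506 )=1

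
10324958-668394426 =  - 658069468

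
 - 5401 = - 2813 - 2588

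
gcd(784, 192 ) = 16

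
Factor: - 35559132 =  - 2^2*3^1*7^1 *423323^1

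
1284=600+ 684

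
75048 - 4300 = 70748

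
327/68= 327/68 =4.81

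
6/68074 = 3/34037 = 0.00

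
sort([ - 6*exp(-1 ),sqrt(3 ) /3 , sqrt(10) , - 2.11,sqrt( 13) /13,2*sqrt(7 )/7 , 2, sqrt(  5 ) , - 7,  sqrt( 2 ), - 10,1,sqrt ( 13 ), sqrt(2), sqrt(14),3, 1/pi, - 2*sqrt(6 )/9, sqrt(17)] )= [ - 10,  -  7, - 6 * exp(  -  1), - 2.11, - 2*sqrt ( 6) /9,sqrt( 13)/13,1/pi,sqrt(3 )/3,2*sqrt ( 7)/7 , 1,sqrt(2), sqrt(  2),2 , sqrt(5 ),3,  sqrt(10),sqrt(13 ),sqrt ( 14 ), sqrt(17)] 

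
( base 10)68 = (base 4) 1010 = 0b1000100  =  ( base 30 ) 28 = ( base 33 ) 22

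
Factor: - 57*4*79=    - 18012 = - 2^2*3^1*19^1*79^1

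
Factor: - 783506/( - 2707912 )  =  2^( - 2)*31^(-1 )*61^(- 1) * 179^( - 1)*391753^1 = 391753/1353956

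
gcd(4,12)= 4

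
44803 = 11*4073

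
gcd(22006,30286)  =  2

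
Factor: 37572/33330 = 2^1*5^(  -  1)*11^( - 1)*31^1 =62/55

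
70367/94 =748 + 55/94 = 748.59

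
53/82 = 53/82 =0.65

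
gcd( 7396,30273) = 1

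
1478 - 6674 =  - 5196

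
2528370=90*28093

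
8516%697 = 152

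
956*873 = 834588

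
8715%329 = 161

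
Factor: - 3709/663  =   - 3^( - 1 ) * 13^( - 1 )*17^( -1 )*3709^1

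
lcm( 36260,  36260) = 36260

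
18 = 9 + 9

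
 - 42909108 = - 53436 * 803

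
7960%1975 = 60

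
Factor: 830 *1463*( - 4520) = -2^4 *5^2*7^1*11^1 * 19^1*83^1*113^1 =- 5488590800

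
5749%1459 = 1372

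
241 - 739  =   - 498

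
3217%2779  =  438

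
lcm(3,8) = 24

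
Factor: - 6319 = -71^1*89^1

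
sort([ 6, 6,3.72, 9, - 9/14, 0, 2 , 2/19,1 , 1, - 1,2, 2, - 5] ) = [ - 5, -1 , - 9/14,0,2/19, 1,1,2,2 , 2,3.72,6,6, 9] 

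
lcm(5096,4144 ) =377104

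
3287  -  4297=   -  1010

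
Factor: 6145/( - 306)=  - 2^( - 1)*3^( - 2) * 5^1*17^( - 1 )*1229^1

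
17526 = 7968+9558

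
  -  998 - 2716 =  -  3714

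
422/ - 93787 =-1 +93365/93787  =  - 0.00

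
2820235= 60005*47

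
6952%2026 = 874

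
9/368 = 9/368=0.02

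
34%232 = 34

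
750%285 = 180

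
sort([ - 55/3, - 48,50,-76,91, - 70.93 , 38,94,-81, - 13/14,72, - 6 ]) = [-81, - 76,  -  70.93,  -  48, -55/3,-6,  -  13/14,38, 50,72,91,94]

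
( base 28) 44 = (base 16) 74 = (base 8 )164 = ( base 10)116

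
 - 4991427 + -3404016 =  - 8395443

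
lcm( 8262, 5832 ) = 99144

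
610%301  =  8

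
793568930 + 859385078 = 1652954008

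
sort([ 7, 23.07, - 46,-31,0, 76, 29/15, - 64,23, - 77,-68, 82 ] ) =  [  -  77, - 68, - 64 , - 46,  -  31,0, 29/15, 7 , 23, 23.07,76 , 82]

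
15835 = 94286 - 78451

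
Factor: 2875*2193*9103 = 57393277125 = 3^1*5^3*17^1*  23^1*43^1*9103^1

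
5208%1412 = 972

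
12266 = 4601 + 7665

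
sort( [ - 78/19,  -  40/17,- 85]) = [ - 85 , - 78/19, -40/17 ] 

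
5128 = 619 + 4509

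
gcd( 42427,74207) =7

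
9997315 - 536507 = 9460808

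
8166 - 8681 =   -  515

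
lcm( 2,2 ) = 2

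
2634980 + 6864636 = 9499616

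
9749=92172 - 82423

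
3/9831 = 1/3277 = 0.00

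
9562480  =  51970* 184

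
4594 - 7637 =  - 3043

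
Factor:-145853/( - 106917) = 929/681 = 3^( - 1 )*227^(-1 )*929^1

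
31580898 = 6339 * 4982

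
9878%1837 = 693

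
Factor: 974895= 3^1*5^1*103^1*631^1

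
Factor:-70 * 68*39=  -2^3 * 3^1 * 5^1*7^1*13^1 * 17^1 = -185640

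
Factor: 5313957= 3^1*11^2*14639^1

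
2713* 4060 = 11014780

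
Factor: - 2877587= - 73^1*39419^1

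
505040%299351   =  205689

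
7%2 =1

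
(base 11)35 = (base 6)102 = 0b100110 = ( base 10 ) 38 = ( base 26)1C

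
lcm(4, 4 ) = 4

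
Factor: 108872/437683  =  2^3*31^1*997^(-1 ) = 248/997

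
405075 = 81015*5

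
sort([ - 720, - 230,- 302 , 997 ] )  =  [ - 720,-302,-230, 997 ]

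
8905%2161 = 261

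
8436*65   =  548340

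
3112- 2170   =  942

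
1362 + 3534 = 4896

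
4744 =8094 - 3350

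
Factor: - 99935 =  - 5^1*11^1*23^1 * 79^1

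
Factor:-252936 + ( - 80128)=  -333064 = -2^3*17^1*31^1* 79^1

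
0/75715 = 0 = 0.00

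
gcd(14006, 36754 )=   94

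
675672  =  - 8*( - 84459)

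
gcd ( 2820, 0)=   2820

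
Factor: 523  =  523^1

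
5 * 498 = 2490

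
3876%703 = 361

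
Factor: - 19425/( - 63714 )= 2^(-1 )*5^2*41^(-1)=25/82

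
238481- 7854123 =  - 7615642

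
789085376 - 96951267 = 692134109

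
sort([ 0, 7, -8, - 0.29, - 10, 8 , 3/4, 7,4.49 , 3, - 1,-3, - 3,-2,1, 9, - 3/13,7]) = [ - 10, - 8, - 3, - 3, -2,-1,  -  0.29, - 3/13, 0,3/4,1,3,  4.49,7, 7,7,8, 9 ]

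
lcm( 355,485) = 34435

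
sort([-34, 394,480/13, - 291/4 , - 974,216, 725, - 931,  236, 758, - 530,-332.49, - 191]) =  [ - 974, - 931, - 530, - 332.49, - 191 , - 291/4,  -  34,480/13 , 216,  236, 394, 725, 758]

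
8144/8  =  1018 = 1018.00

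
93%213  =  93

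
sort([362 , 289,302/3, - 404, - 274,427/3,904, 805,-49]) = [ - 404,  -  274, - 49,302/3,427/3,289  ,  362,805  ,  904] 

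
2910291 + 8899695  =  11809986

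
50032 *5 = 250160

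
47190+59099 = 106289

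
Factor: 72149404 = 2^2*73^1 * 247087^1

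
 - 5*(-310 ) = 1550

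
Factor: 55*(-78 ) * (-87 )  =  2^1*3^2*5^1*11^1 * 13^1*29^1 = 373230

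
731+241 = 972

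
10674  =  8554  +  2120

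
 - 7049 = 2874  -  9923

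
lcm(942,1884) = 1884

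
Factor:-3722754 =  - 2^1*3^1*7^1 *151^1*587^1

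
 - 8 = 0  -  8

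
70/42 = 5/3 = 1.67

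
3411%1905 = 1506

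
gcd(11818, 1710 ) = 38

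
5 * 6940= 34700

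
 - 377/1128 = -1+751/1128 =-0.33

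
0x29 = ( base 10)41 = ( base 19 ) 23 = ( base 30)1B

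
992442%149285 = 96732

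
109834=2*54917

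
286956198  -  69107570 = 217848628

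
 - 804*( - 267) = 214668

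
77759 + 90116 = 167875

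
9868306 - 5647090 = 4221216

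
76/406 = 38/203 =0.19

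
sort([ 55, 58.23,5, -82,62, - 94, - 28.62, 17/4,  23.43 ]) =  [ - 94, - 82, - 28.62,17/4, 5, 23.43,  55,58.23,  62]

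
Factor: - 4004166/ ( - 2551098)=11^(-1 )*38653^( - 1)*667361^1 = 667361/425183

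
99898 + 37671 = 137569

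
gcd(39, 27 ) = 3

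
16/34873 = 16/34873 = 0.00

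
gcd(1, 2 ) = 1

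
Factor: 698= 2^1*349^1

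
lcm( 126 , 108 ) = 756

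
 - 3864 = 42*( - 92) 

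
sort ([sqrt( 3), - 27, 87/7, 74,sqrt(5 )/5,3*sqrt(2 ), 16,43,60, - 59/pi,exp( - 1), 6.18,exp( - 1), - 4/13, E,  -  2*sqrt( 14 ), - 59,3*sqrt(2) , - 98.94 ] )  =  [ - 98.94, - 59, - 27, - 59/pi,  -  2 * sqrt(14 ), - 4/13,exp( - 1 ),exp( - 1),sqrt(5) /5,sqrt(3), E,3*sqrt(2 ),3*sqrt(2) , 6.18, 87/7, 16, 43, 60,74 ] 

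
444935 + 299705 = 744640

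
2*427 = 854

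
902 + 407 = 1309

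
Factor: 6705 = 3^2*5^1*149^1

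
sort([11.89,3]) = [ 3, 11.89]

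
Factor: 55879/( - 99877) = - 17^1 * 19^1* 173^1*99877^ ( - 1 )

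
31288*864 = 27032832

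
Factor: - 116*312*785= - 2^5 * 3^1*5^1*13^1*29^1 * 157^1 = -  28410720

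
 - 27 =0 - 27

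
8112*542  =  4396704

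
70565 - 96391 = -25826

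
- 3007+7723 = 4716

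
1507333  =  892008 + 615325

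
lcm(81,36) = 324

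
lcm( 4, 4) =4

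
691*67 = 46297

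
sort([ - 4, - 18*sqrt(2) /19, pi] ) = [ - 4, - 18*sqrt (2)/19,pi]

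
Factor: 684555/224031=228185/74677 = 5^1 * 47^1*53^( - 1 )*971^1*1409^ (-1)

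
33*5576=184008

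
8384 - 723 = 7661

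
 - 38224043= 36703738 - 74927781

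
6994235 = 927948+6066287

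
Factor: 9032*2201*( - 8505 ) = -2^3*3^5*5^1*7^1*31^1*71^1*1129^1 = - 169074569160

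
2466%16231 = 2466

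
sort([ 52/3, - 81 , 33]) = [ - 81,  52/3,33 ]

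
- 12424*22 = - 273328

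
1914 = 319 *6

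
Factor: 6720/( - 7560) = -2^3*3^(-2 )=   - 8/9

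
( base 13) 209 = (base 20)h7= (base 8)533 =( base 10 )347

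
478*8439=4033842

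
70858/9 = 7873+1/9 = 7873.11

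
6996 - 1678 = 5318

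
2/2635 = 2/2635  =  0.00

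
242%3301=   242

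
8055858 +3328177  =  11384035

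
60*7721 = 463260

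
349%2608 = 349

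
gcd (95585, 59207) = 1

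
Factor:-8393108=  - 2^2*2098277^1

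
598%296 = 6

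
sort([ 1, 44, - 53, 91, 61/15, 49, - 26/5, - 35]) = [ - 53, - 35,  -  26/5, 1, 61/15, 44, 49, 91]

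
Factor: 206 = 2^1*103^1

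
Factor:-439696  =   - 2^4 * 27481^1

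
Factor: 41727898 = 2^1*20863949^1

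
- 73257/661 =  - 111  +  114/661 = - 110.83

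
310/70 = 31/7 = 4.43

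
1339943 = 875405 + 464538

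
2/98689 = 2/98689 = 0.00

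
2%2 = 0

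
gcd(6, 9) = 3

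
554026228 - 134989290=419036938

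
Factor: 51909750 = 2^1*3^2*5^3*23071^1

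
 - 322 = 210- 532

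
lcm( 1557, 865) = 7785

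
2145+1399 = 3544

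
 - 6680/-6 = 3340/3 = 1113.33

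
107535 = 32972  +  74563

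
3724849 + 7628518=11353367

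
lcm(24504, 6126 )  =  24504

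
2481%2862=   2481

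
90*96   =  8640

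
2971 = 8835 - 5864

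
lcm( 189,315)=945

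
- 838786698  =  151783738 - 990570436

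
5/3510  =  1/702=0.00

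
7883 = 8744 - 861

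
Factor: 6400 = 2^8*5^2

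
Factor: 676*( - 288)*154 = -2^8*3^2*7^1*11^1 *13^2 =- 29981952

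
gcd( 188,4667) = 1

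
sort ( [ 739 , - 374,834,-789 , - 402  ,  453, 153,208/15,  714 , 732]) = [ - 789, - 402,-374, 208/15,153,453, 714,  732,739, 834]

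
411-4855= - 4444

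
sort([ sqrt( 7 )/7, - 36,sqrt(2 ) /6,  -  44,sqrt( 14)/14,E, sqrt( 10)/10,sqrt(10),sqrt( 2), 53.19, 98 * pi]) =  [- 44,-36,sqrt ( 2 )/6, sqrt(14 )/14,sqrt(10 )/10,sqrt( 7 )/7,  sqrt( 2 ), E,sqrt( 10),53.19, 98* pi ]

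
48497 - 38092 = 10405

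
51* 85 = 4335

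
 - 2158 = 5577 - 7735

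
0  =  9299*0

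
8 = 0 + 8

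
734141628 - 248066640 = 486074988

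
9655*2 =19310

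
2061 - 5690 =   -  3629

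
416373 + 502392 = 918765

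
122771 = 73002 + 49769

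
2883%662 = 235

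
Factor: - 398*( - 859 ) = 341882 = 2^1 * 199^1*859^1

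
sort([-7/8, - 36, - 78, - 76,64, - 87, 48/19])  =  [ - 87, - 78, - 76, - 36,-7/8, 48/19, 64 ] 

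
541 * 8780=4749980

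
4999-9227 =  -4228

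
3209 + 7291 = 10500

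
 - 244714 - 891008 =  - 1135722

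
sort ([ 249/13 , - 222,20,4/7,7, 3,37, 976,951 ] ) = [ - 222,4/7,3,7,249/13, 20,37,951,976 ] 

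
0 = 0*32423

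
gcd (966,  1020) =6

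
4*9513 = 38052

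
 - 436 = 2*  ( - 218) 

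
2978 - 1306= 1672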